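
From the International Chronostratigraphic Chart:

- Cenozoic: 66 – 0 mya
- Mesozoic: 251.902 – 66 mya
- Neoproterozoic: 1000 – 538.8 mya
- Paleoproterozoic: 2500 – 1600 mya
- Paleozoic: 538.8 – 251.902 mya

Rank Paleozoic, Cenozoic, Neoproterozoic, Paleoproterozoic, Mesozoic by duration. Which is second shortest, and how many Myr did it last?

Durations: Paleozoic 286.898; Cenozoic 66; Neoproterozoic 461.2; Paleoproterozoic 900; Mesozoic 185.902 Myr.
Sorted shortest-first: Cenozoic (66), Mesozoic (185.902), Paleozoic (286.898), Neoproterozoic (461.2), Paleoproterozoic (900).
The second shortest is Mesozoic at 185.902 Myr.

Mesozoic, 185.902 million years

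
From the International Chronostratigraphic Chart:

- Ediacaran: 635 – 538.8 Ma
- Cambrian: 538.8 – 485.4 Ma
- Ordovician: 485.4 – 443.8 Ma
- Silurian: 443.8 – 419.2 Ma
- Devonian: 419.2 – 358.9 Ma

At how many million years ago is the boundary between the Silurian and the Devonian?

419.2 Ma

The Silurian ends and the Devonian begins at 419.2 Ma.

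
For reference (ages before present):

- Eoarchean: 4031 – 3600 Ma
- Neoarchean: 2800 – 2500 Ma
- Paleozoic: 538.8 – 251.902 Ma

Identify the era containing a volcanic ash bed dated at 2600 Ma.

Neoarchean

2600 Ma lies between 2800 and 2500 Ma, so it falls in the Neoarchean.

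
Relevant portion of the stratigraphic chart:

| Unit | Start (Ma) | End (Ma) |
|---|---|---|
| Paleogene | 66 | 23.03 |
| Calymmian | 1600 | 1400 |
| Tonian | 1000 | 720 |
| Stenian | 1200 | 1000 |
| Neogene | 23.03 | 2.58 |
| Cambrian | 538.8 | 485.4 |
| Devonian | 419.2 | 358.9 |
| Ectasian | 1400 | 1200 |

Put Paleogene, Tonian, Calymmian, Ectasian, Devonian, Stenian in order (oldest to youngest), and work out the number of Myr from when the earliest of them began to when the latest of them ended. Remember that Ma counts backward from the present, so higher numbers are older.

Calymmian, Ectasian, Stenian, Tonian, Devonian, Paleogene; total span 1576.97 Myr

Start ages (Ma): Calymmian 1600, Ectasian 1400, Stenian 1200, Tonian 1000, Devonian 419.2, Paleogene 66.
Ordered oldest to youngest: Calymmian, Ectasian, Stenian, Tonian, Devonian, Paleogene.
Span = 1600 − 23.03 = 1576.97 Myr.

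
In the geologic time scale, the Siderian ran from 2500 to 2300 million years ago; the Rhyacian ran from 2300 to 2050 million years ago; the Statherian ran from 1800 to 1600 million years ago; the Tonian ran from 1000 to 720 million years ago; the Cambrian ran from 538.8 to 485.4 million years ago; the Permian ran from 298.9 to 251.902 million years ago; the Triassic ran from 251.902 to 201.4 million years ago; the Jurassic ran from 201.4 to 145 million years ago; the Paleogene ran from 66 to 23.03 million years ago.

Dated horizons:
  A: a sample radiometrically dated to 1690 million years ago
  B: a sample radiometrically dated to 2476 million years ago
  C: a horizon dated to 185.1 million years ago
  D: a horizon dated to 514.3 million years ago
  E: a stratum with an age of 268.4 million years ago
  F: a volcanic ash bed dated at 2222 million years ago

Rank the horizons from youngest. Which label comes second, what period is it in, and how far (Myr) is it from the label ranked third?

E, in the Permian; 245.9 million years to D

Sorted youngest-first by Ma: C (185.1), E (268.4), D (514.3), A (1690), F (2222), B (2476).
The second youngest is E at 268.4 Ma, which lies in 298.9–251.902 Ma: the Permian.
The third youngest is D at 514.3 Ma; separation = |268.4 − 514.3| = 245.9 Myr.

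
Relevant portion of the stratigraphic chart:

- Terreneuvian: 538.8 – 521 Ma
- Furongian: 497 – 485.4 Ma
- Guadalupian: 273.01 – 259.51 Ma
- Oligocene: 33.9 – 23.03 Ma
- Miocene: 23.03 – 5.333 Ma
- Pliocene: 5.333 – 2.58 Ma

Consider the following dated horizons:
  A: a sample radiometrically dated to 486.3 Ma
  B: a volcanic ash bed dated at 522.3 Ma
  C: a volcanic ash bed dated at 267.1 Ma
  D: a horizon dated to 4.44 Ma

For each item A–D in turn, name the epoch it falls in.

A: 486.3 Ma lies in 497–485.4 Ma, so Furongian.
B: 522.3 Ma lies in 538.8–521 Ma, so Terreneuvian.
C: 267.1 Ma lies in 273.01–259.51 Ma, so Guadalupian.
D: 4.44 Ma lies in 5.333–2.58 Ma, so Pliocene.

A — Furongian; B — Terreneuvian; C — Guadalupian; D — Pliocene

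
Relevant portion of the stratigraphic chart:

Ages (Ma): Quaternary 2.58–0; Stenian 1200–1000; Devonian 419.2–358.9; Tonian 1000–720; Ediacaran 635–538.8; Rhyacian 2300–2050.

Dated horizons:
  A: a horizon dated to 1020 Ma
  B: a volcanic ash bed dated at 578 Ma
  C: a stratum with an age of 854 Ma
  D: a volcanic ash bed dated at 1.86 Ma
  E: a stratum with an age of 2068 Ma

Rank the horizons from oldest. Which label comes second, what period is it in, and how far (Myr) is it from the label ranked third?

Larger Ma means older, so oldest first: E 2068 > A 1020 > C 854 > B 578 > D 1.86.
Counting 2 along gives A (1020 Ma); the excerpt puts that inside the Stenian, 1200–1000 Ma.
Next in line is C (854 Ma), and 1020 − 854 = 166 Myr.

A, in the Stenian; 166 million years to C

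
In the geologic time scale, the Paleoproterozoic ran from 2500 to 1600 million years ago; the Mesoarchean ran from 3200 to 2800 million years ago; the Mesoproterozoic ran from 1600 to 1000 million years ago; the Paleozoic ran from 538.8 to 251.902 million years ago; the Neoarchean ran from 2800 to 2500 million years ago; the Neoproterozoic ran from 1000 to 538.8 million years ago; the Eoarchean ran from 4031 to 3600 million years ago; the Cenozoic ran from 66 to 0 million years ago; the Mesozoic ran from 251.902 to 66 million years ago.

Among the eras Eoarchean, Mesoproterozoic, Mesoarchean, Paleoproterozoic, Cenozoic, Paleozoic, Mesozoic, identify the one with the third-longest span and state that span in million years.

Durations: Eoarchean 431; Mesoproterozoic 600; Mesoarchean 400; Paleoproterozoic 900; Cenozoic 66; Paleozoic 286.898; Mesozoic 185.902 Myr.
Sorted longest-first: Paleoproterozoic (900), Mesoproterozoic (600), Eoarchean (431), Mesoarchean (400), Paleozoic (286.898), Mesozoic (185.902), Cenozoic (66).
The third longest is Eoarchean at 431 Myr.

Eoarchean, 431 million years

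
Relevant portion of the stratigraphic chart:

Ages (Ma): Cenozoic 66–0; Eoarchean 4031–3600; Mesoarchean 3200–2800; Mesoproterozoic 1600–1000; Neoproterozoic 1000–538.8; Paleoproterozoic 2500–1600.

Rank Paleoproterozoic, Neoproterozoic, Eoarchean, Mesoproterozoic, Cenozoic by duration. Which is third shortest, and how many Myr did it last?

Durations: Paleoproterozoic 900; Neoproterozoic 461.2; Eoarchean 431; Mesoproterozoic 600; Cenozoic 66 Myr.
Sorted shortest-first: Cenozoic (66), Eoarchean (431), Neoproterozoic (461.2), Mesoproterozoic (600), Paleoproterozoic (900).
The third shortest is Neoproterozoic at 461.2 Myr.

Neoproterozoic, 461.2 million years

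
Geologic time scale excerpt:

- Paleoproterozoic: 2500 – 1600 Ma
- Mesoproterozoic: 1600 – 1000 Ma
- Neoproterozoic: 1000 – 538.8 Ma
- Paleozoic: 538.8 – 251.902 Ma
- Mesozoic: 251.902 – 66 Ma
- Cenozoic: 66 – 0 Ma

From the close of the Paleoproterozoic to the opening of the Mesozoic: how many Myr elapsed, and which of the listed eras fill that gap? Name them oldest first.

1348.098 million years; Mesoproterozoic, Neoproterozoic, Paleozoic

End of Paleoproterozoic = 1600 Ma; start of Mesozoic = 251.902 Ma.
Gap = 1600 − 251.902 = 1348.098 Myr.
Eras wholly inside 1600–251.902 Ma: Mesoproterozoic (1600–1000), Neoproterozoic (1000–538.8), Paleozoic (538.8–251.902).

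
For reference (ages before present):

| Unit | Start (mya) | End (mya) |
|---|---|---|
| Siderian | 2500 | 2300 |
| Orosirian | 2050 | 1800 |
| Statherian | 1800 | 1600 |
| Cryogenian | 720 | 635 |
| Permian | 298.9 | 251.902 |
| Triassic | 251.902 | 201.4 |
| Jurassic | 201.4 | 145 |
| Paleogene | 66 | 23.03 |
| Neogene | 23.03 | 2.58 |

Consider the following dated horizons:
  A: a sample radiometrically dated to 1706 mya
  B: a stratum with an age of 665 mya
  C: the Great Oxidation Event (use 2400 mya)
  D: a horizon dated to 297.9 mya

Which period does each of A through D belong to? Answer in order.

Match each age against the start–end ranges in the excerpt: A = 1706 Ma → Statherian (1800–1600); B = 665 Ma → Cryogenian (720–635); C = 2400 Ma → Siderian (2500–2300); D = 297.9 Ma → Permian (298.9–251.902).

A — Statherian; B — Cryogenian; C — Siderian; D — Permian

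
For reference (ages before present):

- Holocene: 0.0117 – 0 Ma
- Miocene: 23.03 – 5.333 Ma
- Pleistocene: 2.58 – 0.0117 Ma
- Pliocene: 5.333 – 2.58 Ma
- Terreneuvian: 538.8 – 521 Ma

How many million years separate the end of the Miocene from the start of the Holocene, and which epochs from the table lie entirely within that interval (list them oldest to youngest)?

5.3213 million years; Pliocene, Pleistocene

End of Miocene = 5.333 Ma; start of Holocene = 0.0117 Ma.
Gap = 5.333 − 0.0117 = 5.3213 Myr.
Epochs wholly inside 5.333–0.0117 Ma: Pliocene (5.333–2.58), Pleistocene (2.58–0.0117).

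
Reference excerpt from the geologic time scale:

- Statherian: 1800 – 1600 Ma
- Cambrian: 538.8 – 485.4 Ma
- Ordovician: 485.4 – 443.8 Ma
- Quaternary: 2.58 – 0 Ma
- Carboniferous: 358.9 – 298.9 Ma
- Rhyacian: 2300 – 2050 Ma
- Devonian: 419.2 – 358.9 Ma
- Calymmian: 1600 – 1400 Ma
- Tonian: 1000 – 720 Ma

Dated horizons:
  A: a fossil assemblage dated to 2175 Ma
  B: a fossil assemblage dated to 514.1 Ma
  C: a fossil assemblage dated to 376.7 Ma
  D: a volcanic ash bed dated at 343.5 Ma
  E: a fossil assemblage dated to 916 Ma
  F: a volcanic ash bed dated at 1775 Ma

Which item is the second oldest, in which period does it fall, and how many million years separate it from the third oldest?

Sorted oldest-first by Ma: A (2175), F (1775), E (916), B (514.1), C (376.7), D (343.5).
The second oldest is F at 1775 Ma, which lies in 1800–1600 Ma: the Statherian.
The third oldest is E at 916 Ma; separation = |1775 − 916| = 859 Myr.

F, in the Statherian; 859 million years to E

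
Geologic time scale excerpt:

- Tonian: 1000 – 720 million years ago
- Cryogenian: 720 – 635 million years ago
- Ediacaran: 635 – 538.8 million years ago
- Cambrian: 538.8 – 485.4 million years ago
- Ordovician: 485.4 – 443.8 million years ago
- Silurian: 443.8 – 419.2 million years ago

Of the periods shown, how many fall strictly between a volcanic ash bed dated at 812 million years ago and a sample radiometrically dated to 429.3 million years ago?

4

The older date is 812 Ma and the younger is 429.3 Ma.
Periods with start < 812 and end > 429.3 Ma: Cryogenian (720–635), Ediacaran (635–538.8), Cambrian (538.8–485.4), Ordovician (485.4–443.8).
That is 4 complete periods.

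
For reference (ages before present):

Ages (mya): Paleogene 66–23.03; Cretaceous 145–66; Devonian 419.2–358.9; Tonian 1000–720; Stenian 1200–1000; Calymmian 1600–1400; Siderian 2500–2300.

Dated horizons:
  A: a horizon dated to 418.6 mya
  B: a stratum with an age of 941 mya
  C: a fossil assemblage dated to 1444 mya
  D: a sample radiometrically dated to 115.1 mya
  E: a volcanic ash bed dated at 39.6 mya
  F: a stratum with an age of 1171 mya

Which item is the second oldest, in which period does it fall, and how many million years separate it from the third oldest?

Sorted oldest-first by Ma: C (1444), F (1171), B (941), A (418.6), D (115.1), E (39.6).
The second oldest is F at 1171 Ma, which lies in 1200–1000 Ma: the Stenian.
The third oldest is B at 941 Ma; separation = |1171 − 941| = 230 Myr.

F, in the Stenian; 230 million years to B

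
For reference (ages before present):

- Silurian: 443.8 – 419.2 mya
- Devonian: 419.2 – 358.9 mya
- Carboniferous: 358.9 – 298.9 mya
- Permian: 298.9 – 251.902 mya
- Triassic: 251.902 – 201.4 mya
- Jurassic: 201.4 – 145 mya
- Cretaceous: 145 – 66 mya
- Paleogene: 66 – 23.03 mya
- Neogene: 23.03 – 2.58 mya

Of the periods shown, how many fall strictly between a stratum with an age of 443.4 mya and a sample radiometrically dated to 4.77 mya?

7

443.4 Ma sits inside the Silurian (443.8–419.2) and 4.77 Ma inside the Neogene (23.03–2.58); neither of those is wholly between the two dates.
The listed periods lying completely between them are Devonian, Carboniferous, Permian, Triassic, Jurassic, Cretaceous, Paleogene — 7 in all.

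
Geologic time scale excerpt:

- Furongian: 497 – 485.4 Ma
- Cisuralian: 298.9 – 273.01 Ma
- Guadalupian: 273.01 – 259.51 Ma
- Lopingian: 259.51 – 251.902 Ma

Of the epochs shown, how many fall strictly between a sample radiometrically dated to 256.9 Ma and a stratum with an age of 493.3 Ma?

The older date is 493.3 Ma and the younger is 256.9 Ma.
Epochs with start < 493.3 and end > 256.9 Ma: Cisuralian (298.9–273.01), Guadalupian (273.01–259.51).
That is 2 complete epochs.

2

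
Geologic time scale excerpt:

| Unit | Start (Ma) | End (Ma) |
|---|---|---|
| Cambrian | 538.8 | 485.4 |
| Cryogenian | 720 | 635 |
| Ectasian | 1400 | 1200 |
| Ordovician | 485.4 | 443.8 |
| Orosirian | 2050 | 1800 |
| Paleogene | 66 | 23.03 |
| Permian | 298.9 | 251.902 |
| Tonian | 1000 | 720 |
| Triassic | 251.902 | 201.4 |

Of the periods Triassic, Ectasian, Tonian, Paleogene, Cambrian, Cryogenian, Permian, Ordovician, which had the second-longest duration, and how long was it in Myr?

Durations: Triassic 50.502; Ectasian 200; Tonian 280; Paleogene 42.97; Cambrian 53.4; Cryogenian 85; Permian 46.998; Ordovician 41.6 Myr.
Sorted longest-first: Tonian (280), Ectasian (200), Cryogenian (85), Cambrian (53.4), Triassic (50.502), Permian (46.998), Paleogene (42.97), Ordovician (41.6).
The second longest is Ectasian at 200 Myr.

Ectasian, 200 million years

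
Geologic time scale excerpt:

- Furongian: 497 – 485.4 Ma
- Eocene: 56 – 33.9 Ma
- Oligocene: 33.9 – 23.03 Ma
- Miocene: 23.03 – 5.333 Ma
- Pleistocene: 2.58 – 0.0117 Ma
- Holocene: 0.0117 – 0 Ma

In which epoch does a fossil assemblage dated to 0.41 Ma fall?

0.41 Ma lies between 2.58 and 0.0117 Ma, so it falls in the Pleistocene.

Pleistocene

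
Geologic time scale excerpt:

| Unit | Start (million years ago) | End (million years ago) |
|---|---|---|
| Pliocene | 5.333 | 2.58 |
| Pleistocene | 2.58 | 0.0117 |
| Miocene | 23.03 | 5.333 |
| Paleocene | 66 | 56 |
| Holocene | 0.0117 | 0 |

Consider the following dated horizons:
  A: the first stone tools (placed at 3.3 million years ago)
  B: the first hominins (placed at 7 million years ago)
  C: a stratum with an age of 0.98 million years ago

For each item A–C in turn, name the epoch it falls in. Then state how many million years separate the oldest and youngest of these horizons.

Match each age against the start–end ranges in the excerpt: A = 3.3 Ma → Pliocene (5.333–2.58); B = 7 Ma → Miocene (23.03–5.333); C = 0.98 Ma → Pleistocene (2.58–0.0117).
The largest age is 7 Ma and the smallest is 0.98 Ma; their difference is 6.02 Myr.

A — Pliocene; B — Miocene; C — Pleistocene; span 6.02 million years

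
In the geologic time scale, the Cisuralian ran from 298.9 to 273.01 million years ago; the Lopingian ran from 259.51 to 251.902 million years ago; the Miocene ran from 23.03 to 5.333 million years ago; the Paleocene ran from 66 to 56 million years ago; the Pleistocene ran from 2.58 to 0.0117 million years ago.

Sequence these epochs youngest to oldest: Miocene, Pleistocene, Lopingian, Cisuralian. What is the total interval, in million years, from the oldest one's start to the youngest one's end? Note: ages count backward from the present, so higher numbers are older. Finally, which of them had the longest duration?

Pleistocene, Miocene, Lopingian, Cisuralian; total span 298.8883 Myr; longest is Cisuralian

From the excerpt: Miocene 23.03–5.333; Pleistocene 2.58–0.0117; Lopingian 259.51–251.902; Cisuralian 298.9–273.01 (Ma).
Larger Ma is earlier, so the oldest is Cisuralian and the youngest is Pleistocene; youngest to oldest: Pleistocene, Miocene, Lopingian, Cisuralian.
Oldest start 298.9 minus youngest end 0.0117 gives 298.8883 Myr overall.
Individual lengths (start − end): Miocene 17.697; Pleistocene 2.5683; Lopingian 7.608; Cisuralian 25.89. The largest is Cisuralian at 25.89 Myr.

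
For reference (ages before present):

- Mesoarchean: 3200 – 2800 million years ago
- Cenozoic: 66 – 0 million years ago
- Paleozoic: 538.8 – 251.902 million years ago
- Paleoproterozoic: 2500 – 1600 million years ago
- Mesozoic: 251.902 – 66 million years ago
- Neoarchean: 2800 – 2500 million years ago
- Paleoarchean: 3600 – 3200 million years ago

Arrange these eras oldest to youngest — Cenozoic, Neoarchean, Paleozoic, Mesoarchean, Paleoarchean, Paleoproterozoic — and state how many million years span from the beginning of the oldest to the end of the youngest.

From the excerpt: Cenozoic 66–0; Neoarchean 2800–2500; Paleozoic 538.8–251.902; Mesoarchean 3200–2800; Paleoarchean 3600–3200; Paleoproterozoic 2500–1600 (Ma).
Larger Ma is earlier, so the oldest is Paleoarchean and the youngest is Cenozoic; oldest to youngest: Paleoarchean, Mesoarchean, Neoarchean, Paleoproterozoic, Paleozoic, Cenozoic.
Oldest start 3600 minus youngest end 0 gives 3600 Myr overall.

Paleoarchean → Mesoarchean → Neoarchean → Paleoproterozoic → Paleozoic → Cenozoic; total span 3600 Myr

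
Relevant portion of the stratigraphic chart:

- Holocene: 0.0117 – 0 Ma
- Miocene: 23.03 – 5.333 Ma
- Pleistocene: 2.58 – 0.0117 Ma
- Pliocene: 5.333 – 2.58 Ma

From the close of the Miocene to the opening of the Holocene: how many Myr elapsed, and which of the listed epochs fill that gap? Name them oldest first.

The Miocene closes at 5.333 Ma and the Holocene opens at 0.0117 Ma, so the interval is 5.333 − 0.0117 = 5.3213 Myr.
An epoch fits inside if it starts at or after 5.333 Ma and ends at or before 0.0117 Ma; oldest first that gives Pliocene, Pleistocene.

5.3213 million years; Pliocene, Pleistocene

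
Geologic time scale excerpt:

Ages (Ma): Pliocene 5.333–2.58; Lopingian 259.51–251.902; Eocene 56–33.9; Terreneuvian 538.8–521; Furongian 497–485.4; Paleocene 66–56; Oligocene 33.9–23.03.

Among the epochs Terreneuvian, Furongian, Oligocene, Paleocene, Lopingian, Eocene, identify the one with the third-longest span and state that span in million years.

Furongian, 11.6 million years

Start − end for each: Terreneuvian 538.8 − 521 = 17.8; Furongian 497 − 485.4 = 11.6; Oligocene 33.9 − 23.03 = 10.87; Paleocene 66 − 56 = 10; Lopingian 259.51 − 251.902 = 7.608; Eocene 56 − 33.9 = 22.1.
Ranking these from longest: Eocene > Terreneuvian > Furongian > Oligocene > Paleocene > Lopingian.
Position 3 in that ranking is Furongian, which lasted 11.6 Myr.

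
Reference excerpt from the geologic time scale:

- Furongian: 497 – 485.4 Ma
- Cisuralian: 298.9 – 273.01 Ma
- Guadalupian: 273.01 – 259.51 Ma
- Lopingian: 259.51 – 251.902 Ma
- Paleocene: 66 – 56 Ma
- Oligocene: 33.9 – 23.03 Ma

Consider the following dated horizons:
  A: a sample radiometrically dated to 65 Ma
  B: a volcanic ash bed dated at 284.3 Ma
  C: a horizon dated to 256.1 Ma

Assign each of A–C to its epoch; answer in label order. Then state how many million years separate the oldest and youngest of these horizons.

Match each age against the start–end ranges in the excerpt: A = 65 Ma → Paleocene (66–56); B = 284.3 Ma → Cisuralian (298.9–273.01); C = 256.1 Ma → Lopingian (259.51–251.902).
The largest age is 284.3 Ma and the smallest is 65 Ma; their difference is 219.3 Myr.

A — Paleocene; B — Cisuralian; C — Lopingian; span 219.3 million years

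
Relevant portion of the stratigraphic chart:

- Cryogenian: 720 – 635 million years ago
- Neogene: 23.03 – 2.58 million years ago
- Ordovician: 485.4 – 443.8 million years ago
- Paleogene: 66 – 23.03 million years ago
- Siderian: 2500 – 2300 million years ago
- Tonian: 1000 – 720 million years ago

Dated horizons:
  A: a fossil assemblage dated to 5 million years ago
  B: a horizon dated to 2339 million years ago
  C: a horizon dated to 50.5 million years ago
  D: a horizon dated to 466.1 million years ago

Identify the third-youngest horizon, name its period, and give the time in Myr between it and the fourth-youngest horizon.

Smaller Ma means younger, so youngest first: A 5 < C 50.5 < D 466.1 < B 2339.
Counting 3 along gives D (466.1 Ma); the excerpt puts that inside the Ordovician, 485.4–443.8 Ma.
Next in line is B (2339 Ma), and 2339 − 466.1 = 1872.9 Myr.

D, in the Ordovician; 1872.9 million years to B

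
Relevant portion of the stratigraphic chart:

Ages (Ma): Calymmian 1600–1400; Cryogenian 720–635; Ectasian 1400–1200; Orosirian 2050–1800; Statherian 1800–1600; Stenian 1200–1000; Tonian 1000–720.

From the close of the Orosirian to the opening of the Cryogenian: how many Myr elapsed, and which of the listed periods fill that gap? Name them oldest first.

End of Orosirian = 1800 Ma; start of Cryogenian = 720 Ma.
Gap = 1800 − 720 = 1080 Myr.
Periods wholly inside 1800–720 Ma: Statherian (1800–1600), Calymmian (1600–1400), Ectasian (1400–1200), Stenian (1200–1000), Tonian (1000–720).

1080 million years; Statherian, Calymmian, Ectasian, Stenian, Tonian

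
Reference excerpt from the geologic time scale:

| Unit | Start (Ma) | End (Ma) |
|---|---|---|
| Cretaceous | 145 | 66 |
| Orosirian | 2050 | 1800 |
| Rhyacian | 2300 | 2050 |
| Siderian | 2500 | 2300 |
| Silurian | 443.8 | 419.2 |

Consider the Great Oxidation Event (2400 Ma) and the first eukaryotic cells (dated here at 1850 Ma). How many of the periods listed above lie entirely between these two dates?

2400 Ma sits inside the Siderian (2500–2300) and 1850 Ma inside the Orosirian (2050–1800); neither of those is wholly between the two dates.
The listed periods lying completely between them are Rhyacian — 1 in all.

1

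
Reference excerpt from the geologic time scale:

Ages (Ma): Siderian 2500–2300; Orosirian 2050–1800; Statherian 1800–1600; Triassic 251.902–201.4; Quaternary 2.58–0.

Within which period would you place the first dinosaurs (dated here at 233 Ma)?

233 Ma lies between 251.902 and 201.4 Ma, so it falls in the Triassic.

Triassic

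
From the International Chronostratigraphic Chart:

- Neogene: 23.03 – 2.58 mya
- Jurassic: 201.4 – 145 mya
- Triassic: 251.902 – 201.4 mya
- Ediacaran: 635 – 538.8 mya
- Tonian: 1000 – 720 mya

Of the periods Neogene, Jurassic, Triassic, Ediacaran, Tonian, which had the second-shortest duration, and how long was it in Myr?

Start − end for each: Neogene 23.03 − 2.58 = 20.45; Jurassic 201.4 − 145 = 56.4; Triassic 251.902 − 201.4 = 50.502; Ediacaran 635 − 538.8 = 96.2; Tonian 1000 − 720 = 280.
Ranking these from shortest: Neogene < Triassic < Jurassic < Ediacaran < Tonian.
Position 2 in that ranking is Triassic, which lasted 50.502 Myr.

Triassic, 50.502 million years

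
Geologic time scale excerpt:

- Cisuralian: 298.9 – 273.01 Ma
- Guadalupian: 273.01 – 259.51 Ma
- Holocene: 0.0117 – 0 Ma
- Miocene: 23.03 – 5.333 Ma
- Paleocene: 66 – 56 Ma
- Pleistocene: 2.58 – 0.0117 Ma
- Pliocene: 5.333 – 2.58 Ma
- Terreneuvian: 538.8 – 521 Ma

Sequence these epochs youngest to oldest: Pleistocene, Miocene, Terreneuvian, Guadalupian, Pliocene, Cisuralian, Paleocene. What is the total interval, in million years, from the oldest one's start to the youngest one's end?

Pleistocene, Pliocene, Miocene, Paleocene, Guadalupian, Cisuralian, Terreneuvian; total span 538.7883 Myr

Start ages (Ma): Terreneuvian 538.8, Cisuralian 298.9, Guadalupian 273.01, Paleocene 66, Miocene 23.03, Pliocene 5.333, Pleistocene 2.58.
Ordered youngest to oldest: Pleistocene, Pliocene, Miocene, Paleocene, Guadalupian, Cisuralian, Terreneuvian.
Span = 538.8 − 0.0117 = 538.7883 Myr.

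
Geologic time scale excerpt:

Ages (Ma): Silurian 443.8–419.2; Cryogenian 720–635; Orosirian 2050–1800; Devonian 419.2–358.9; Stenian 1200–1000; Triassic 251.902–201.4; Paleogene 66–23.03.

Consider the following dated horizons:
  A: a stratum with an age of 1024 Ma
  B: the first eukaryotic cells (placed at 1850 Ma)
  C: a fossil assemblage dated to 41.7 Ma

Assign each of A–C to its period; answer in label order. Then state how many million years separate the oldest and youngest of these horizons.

A — Stenian; B — Orosirian; C — Paleogene; span 1808.3 million years

Match each age against the start–end ranges in the excerpt: A = 1024 Ma → Stenian (1200–1000); B = 1850 Ma → Orosirian (2050–1800); C = 41.7 Ma → Paleogene (66–23.03).
The largest age is 1850 Ma and the smallest is 41.7 Ma; their difference is 1808.3 Myr.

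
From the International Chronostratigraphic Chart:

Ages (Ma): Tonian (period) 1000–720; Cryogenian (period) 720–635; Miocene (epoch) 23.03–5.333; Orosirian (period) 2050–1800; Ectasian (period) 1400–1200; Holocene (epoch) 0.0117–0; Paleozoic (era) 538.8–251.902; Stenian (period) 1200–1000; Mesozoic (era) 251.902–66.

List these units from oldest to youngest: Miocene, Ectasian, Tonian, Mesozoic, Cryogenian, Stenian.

Ectasian, Stenian, Tonian, Cryogenian, Mesozoic, Miocene

Read off each span (Ma): Miocene 23.03–5.333; Ectasian 1400–1200; Tonian 1000–720; Mesozoic 251.902–66; Cryogenian 720–635; Stenian 1200–1000.
Larger Ma is older, so oldest→youngest is Ectasian, Stenian, Tonian, Cryogenian, Mesozoic, Miocene.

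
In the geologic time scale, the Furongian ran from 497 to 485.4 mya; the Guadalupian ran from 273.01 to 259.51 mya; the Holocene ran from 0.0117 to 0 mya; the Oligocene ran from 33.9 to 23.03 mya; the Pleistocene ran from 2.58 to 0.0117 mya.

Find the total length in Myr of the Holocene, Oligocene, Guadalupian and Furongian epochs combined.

Each duration: Holocene = 0.0117; Oligocene = 10.87; Guadalupian = 13.5; Furongian = 11.6.
Sum: 0.0117 + 10.87 + 13.5 + 11.6 = 35.9817 Myr.

35.9817 million years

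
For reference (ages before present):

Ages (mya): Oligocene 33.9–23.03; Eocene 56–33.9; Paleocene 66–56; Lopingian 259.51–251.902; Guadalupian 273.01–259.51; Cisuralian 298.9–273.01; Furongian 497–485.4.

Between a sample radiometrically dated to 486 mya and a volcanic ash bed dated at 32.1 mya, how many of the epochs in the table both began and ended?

5

486 Ma sits inside the Furongian (497–485.4) and 32.1 Ma inside the Oligocene (33.9–23.03); neither of those is wholly between the two dates.
The listed epochs lying completely between them are Cisuralian, Guadalupian, Lopingian, Paleocene, Eocene — 5 in all.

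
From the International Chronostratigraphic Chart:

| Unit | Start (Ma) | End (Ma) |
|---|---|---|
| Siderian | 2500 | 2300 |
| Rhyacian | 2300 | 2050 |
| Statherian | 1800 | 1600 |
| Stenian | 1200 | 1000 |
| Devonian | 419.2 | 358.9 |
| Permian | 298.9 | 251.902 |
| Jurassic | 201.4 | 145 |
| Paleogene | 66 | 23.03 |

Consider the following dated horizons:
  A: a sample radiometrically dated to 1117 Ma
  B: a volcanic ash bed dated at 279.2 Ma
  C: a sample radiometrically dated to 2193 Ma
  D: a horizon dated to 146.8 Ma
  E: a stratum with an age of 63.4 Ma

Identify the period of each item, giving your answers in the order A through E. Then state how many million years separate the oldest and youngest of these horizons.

A — Stenian; B — Permian; C — Rhyacian; D — Jurassic; E — Paleogene; span 2129.6 million years

A: 1117 Ma lies in 1200–1000 Ma, so Stenian.
B: 279.2 Ma lies in 298.9–251.902 Ma, so Permian.
C: 2193 Ma lies in 2300–2050 Ma, so Rhyacian.
D: 146.8 Ma lies in 201.4–145 Ma, so Jurassic.
E: 63.4 Ma lies in 66–23.03 Ma, so Paleogene.
Oldest = 2193 Ma, youngest = 63.4 Ma → span 2129.6 Myr.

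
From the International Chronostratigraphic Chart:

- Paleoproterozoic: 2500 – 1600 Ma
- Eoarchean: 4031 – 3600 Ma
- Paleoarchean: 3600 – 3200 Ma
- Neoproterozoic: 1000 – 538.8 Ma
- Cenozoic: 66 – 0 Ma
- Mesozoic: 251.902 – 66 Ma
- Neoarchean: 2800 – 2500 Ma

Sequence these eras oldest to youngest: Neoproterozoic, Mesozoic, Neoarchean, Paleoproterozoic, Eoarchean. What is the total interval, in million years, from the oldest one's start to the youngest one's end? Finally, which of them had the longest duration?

Eoarchean, Neoarchean, Paleoproterozoic, Neoproterozoic, Mesozoic; total span 3965 Myr; longest is Paleoproterozoic

From the excerpt: Neoproterozoic 1000–538.8; Mesozoic 251.902–66; Neoarchean 2800–2500; Paleoproterozoic 2500–1600; Eoarchean 4031–3600 (Ma).
Larger Ma is earlier, so the oldest is Eoarchean and the youngest is Mesozoic; oldest to youngest: Eoarchean, Neoarchean, Paleoproterozoic, Neoproterozoic, Mesozoic.
Oldest start 4031 minus youngest end 66 gives 3965 Myr overall.
Individual lengths (start − end): Paleoproterozoic 900; Neoproterozoic 461.2; Mesozoic 185.902; Eoarchean 431; Neoarchean 300. The largest is Paleoproterozoic at 900 Myr.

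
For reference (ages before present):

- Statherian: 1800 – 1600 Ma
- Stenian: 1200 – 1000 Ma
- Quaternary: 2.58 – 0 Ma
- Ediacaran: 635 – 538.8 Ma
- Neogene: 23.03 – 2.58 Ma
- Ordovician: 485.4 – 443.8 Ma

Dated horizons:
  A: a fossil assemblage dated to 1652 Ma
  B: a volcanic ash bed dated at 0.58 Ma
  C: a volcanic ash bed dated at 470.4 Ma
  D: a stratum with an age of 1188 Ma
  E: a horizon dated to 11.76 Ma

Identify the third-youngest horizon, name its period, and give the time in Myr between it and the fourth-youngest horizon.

C, in the Ordovician; 717.6 million years to D

Sorted youngest-first by Ma: B (0.58), E (11.76), C (470.4), D (1188), A (1652).
The third youngest is C at 470.4 Ma, which lies in 485.4–443.8 Ma: the Ordovician.
The fourth youngest is D at 1188 Ma; separation = |470.4 − 1188| = 717.6 Myr.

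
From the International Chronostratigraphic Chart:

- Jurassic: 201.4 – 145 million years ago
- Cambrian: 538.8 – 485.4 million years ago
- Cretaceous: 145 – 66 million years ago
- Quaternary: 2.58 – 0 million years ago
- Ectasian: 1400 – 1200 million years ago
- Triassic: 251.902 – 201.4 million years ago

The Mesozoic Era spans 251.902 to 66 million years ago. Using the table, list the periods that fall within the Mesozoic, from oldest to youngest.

Triassic, Jurassic, Cretaceous

Periods with both bounds inside 251.902–66 Ma: Triassic (251.902–201.4), Jurassic (201.4–145), Cretaceous (145–66).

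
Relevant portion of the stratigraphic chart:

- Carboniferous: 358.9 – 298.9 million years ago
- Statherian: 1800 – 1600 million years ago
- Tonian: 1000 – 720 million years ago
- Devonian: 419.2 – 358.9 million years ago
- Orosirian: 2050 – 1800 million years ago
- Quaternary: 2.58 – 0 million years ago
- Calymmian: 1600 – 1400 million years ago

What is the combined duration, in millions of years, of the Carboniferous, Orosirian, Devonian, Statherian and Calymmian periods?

770.3 million years

Duration is start − end for each: (358.9 − 298.9) + (2050 − 1800) + (419.2 − 358.9) + (1800 − 1600) + (1600 − 1400).
That is 60 + 250 + 60.3 + 200 + 200, which totals 770.3 million years.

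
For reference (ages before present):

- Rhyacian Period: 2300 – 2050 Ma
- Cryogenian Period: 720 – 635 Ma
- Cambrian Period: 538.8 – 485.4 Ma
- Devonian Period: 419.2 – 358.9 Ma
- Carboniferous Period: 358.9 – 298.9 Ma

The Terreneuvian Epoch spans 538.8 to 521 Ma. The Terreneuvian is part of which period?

Cambrian

The Terreneuvian (538.8–521 Ma) lies entirely within 538.8–485.4 Ma, the Cambrian Period.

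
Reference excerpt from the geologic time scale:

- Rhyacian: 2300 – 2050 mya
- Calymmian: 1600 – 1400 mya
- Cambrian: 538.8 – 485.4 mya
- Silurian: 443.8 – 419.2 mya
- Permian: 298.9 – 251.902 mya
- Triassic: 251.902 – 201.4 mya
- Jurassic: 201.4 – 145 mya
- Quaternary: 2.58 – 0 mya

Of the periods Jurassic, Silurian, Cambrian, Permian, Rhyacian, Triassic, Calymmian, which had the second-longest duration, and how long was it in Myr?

Calymmian, 200 million years

Durations: Jurassic 56.4; Silurian 24.6; Cambrian 53.4; Permian 46.998; Rhyacian 250; Triassic 50.502; Calymmian 200 Myr.
Sorted longest-first: Rhyacian (250), Calymmian (200), Jurassic (56.4), Cambrian (53.4), Triassic (50.502), Permian (46.998), Silurian (24.6).
The second longest is Calymmian at 200 Myr.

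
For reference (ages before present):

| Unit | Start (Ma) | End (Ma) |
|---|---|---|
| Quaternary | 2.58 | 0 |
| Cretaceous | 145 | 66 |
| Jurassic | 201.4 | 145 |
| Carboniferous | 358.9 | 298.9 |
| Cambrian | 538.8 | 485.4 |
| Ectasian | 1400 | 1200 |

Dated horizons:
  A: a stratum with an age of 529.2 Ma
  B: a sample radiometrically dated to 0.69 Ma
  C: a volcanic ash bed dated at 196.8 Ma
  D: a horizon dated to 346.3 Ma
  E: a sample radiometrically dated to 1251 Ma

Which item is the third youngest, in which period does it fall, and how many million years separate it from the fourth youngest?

Smaller Ma means younger, so youngest first: B 0.69 < C 196.8 < D 346.3 < A 529.2 < E 1251.
Counting 3 along gives D (346.3 Ma); the excerpt puts that inside the Carboniferous, 358.9–298.9 Ma.
Next in line is A (529.2 Ma), and 529.2 − 346.3 = 182.9 Myr.

D, in the Carboniferous; 182.9 million years to A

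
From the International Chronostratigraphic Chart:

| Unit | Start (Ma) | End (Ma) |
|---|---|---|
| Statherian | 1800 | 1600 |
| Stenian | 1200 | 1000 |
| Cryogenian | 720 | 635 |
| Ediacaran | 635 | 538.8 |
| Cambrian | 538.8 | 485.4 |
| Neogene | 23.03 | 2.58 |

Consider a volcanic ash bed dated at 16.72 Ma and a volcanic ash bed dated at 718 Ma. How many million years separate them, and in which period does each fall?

701.28 million years apart; the first in the Neogene, the second in the Cryogenian

Elapsed time: 718 − 16.72 = 701.28 Myr.
16.72 Ma lies within 23.03–2.58 Ma: Neogene.
718 Ma lies within 720–635 Ma: Cryogenian.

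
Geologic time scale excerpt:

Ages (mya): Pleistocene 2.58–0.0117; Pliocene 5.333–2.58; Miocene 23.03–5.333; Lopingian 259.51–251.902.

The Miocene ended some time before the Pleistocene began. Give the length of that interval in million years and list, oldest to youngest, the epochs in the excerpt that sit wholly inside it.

2.753 million years; Pliocene

End of Miocene = 5.333 Ma; start of Pleistocene = 2.58 Ma.
Gap = 5.333 − 2.58 = 2.753 Myr.
Epochs wholly inside 5.333–2.58 Ma: Pliocene (5.333–2.58).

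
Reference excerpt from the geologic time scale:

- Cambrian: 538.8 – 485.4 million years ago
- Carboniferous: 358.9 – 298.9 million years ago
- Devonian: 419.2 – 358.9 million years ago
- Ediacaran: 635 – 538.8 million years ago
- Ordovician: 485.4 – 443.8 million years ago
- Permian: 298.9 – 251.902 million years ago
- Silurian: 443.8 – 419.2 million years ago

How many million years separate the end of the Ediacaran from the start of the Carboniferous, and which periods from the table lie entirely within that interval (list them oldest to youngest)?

End of Ediacaran = 538.8 Ma; start of Carboniferous = 358.9 Ma.
Gap = 538.8 − 358.9 = 179.9 Myr.
Periods wholly inside 538.8–358.9 Ma: Cambrian (538.8–485.4), Ordovician (485.4–443.8), Silurian (443.8–419.2), Devonian (419.2–358.9).

179.9 million years; Cambrian, Ordovician, Silurian, Devonian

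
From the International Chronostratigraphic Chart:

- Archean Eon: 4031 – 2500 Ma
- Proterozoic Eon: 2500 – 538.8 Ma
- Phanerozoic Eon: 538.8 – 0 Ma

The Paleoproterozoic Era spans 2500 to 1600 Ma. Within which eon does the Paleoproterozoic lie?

The Paleoproterozoic (2500–1600 Ma) lies entirely within 2500–538.8 Ma, the Proterozoic Eon.

Proterozoic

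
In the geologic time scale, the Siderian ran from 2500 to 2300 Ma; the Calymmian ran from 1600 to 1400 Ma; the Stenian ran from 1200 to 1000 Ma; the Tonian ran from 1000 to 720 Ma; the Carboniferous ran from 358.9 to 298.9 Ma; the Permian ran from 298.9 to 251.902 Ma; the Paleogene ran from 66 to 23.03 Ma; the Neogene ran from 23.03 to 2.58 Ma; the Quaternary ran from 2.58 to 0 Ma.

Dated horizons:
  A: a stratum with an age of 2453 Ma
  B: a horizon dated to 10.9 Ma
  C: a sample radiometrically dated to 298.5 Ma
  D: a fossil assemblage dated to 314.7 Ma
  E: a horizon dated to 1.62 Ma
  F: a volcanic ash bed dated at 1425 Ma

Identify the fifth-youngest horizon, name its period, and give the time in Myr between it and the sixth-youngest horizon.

F, in the Calymmian; 1028 million years to A

Sorted youngest-first by Ma: E (1.62), B (10.9), C (298.5), D (314.7), F (1425), A (2453).
The fifth youngest is F at 1425 Ma, which lies in 1600–1400 Ma: the Calymmian.
The sixth youngest is A at 2453 Ma; separation = |1425 − 2453| = 1028 Myr.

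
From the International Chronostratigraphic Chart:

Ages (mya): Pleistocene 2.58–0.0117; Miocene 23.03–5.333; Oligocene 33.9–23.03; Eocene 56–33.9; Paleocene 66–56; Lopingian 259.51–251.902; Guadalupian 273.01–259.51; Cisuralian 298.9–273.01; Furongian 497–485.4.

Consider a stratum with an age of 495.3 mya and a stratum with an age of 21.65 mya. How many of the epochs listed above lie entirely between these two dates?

The older date is 495.3 Ma and the younger is 21.65 Ma.
Epochs with start < 495.3 and end > 21.65 Ma: Cisuralian (298.9–273.01), Guadalupian (273.01–259.51), Lopingian (259.51–251.902), Paleocene (66–56), Eocene (56–33.9), Oligocene (33.9–23.03).
That is 6 complete epochs.

6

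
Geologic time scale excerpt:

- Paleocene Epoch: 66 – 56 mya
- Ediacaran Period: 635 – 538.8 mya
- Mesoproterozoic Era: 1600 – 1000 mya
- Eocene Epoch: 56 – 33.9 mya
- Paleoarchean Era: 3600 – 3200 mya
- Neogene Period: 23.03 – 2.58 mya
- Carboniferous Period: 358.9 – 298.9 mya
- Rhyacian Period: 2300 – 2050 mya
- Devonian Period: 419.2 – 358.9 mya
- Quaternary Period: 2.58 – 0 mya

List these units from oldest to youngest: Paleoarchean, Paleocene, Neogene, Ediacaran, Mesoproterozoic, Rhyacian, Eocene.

The oldest of these is Paleoarchean (starts 3600 Ma) and the youngest is Neogene (ends 2.58 Ma).
In between, by decreasing start age: Rhyacian (2300), Mesoproterozoic (1600), Ediacaran (635), Paleocene (66), Eocene (56).

Paleoarchean, Rhyacian, Mesoproterozoic, Ediacaran, Paleocene, Eocene, Neogene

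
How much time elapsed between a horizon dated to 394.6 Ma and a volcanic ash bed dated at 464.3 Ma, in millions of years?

464.3 − 394.6 = 69.7 million years.

69.7 million years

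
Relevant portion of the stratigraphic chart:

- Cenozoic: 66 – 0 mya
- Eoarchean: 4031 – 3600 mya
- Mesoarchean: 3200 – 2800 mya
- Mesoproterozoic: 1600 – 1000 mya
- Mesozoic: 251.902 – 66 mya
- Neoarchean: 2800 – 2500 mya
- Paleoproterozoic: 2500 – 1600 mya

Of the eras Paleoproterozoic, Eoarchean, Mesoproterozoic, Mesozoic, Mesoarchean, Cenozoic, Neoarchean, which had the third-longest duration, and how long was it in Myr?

Start − end for each: Paleoproterozoic 2500 − 1600 = 900; Eoarchean 4031 − 3600 = 431; Mesoproterozoic 1600 − 1000 = 600; Mesozoic 251.902 − 66 = 185.902; Mesoarchean 3200 − 2800 = 400; Cenozoic 66 − 0 = 66; Neoarchean 2800 − 2500 = 300.
Ranking these from longest: Paleoproterozoic > Mesoproterozoic > Eoarchean > Mesoarchean > Neoarchean > Mesozoic > Cenozoic.
Position 3 in that ranking is Eoarchean, which lasted 431 Myr.

Eoarchean, 431 million years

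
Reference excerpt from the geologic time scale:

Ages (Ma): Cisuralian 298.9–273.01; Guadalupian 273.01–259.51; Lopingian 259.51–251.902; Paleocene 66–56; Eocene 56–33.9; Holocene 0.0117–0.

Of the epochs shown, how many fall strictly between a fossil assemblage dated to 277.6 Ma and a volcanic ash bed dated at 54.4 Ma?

3

The older date is 277.6 Ma and the younger is 54.4 Ma.
Epochs with start < 277.6 and end > 54.4 Ma: Guadalupian (273.01–259.51), Lopingian (259.51–251.902), Paleocene (66–56).
That is 3 complete epochs.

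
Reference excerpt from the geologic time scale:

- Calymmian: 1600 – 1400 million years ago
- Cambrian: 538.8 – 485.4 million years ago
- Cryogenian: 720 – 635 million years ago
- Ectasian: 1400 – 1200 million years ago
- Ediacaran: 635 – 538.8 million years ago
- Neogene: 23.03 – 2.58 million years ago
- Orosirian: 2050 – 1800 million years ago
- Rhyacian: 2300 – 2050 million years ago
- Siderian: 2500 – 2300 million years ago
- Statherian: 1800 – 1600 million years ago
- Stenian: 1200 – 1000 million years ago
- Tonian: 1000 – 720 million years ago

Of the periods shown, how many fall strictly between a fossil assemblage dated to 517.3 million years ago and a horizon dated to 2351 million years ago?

The older date is 2351 Ma and the younger is 517.3 Ma.
Periods with start < 2351 and end > 517.3 Ma: Rhyacian (2300–2050), Orosirian (2050–1800), Statherian (1800–1600), Calymmian (1600–1400), Ectasian (1400–1200), Stenian (1200–1000), Tonian (1000–720), Cryogenian (720–635), Ediacaran (635–538.8).
That is 9 complete periods.

9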